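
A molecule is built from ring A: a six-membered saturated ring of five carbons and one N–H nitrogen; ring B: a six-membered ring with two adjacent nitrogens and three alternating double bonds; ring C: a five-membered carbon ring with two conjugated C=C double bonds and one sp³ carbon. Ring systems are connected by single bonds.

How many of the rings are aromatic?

1

Ring A has only sp³ atoms, so it is not fully conjugated — not aromatic (piperidine).
Ring B has a continuous p-orbital overlap around the ring; 3 ring double bonds give 6 π electrons. 6 = 4(1)+2, so ring B is aromatic (pyridazine).
Ring C has one sp³ carbon, so it is not fully conjugated — not aromatic (cyclopentadiene).
Aromatic: B. Total: 1.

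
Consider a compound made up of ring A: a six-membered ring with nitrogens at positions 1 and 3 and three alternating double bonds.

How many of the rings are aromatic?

1

Ring A is planar and fully conjugated; 3 ring double bonds give 6 π electrons. That satisfies 4n+2 with n=1, so ring A is aromatic (pyrimidine).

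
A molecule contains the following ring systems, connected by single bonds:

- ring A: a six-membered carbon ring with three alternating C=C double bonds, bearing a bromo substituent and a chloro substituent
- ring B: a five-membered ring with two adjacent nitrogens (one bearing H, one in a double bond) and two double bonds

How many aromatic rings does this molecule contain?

2

Ring A is fully conjugated (every ring atom contributes a p orbital); 3 ring double bonds give 6 π electrons. Since 6 = 4n+2 (n=1), ring A is aromatic (benzene).
Ring B is planar and fully conjugated; 2 ring double bonds (4 π electrons) plus a heteroatom lone pair (2) give 6 π electrons. 6 = 4(1)+2, so ring B is aromatic (pyrazole).
Aromatic: A, B. Total: 2.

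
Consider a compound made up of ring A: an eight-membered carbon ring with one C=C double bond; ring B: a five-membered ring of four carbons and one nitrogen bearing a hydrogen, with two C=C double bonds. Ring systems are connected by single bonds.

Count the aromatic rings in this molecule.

Ring A has six sp³ carbons, so it is not fully conjugated — not aromatic (cyclooctene).
Ring B has a continuous p-orbital overlap around the ring; 2 ring double bonds (4 π electrons) plus a heteroatom lone pair (2) give 6 π electrons. Since 6 = 4n+2 (n=1), ring B is aromatic (pyrrole).
Aromatic: B. Total: 1.

1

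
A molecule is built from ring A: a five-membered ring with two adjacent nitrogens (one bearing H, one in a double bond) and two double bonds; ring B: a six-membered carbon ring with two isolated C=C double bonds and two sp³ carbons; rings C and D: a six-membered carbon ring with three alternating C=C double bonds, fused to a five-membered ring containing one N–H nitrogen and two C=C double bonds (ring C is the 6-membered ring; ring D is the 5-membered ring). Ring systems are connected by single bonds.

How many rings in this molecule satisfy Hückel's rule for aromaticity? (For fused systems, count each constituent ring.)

3

Ring A is fully conjugated (every ring atom contributes a p orbital); 2 ring double bonds (4 π electrons) plus a heteroatom lone pair (2) give 6 π electrons. 6 = 4(1)+2, so ring A is aromatic (pyrazole).
Ring B has two sp³ carbons, so it is not fully conjugated — not aromatic (1,4-cyclohexadiene).
Rings C and D form a fused bicyclic system (with one N–H) with 9 sp² atoms and 10 π electrons from ring double bonds plus a heteroatom lone pair. 10 = 4(2)+2, so the system is aromatic and both rings count as aromatic (indole).
Aromatic: A, C, D. Total: 3.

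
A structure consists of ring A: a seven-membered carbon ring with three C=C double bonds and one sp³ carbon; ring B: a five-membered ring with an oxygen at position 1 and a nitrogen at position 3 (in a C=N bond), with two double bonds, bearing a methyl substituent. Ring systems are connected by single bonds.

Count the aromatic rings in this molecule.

1

Ring A has one sp³ carbon, so it is not fully conjugated — not aromatic (cycloheptatriene).
Ring B has a continuous p-orbital overlap around the ring; 2 ring double bonds (4 π electrons) plus a heteroatom lone pair (2) give 6 π electrons. 6 = 4(1)+2, so ring B is aromatic (oxazole).
Aromatic: B. Total: 1.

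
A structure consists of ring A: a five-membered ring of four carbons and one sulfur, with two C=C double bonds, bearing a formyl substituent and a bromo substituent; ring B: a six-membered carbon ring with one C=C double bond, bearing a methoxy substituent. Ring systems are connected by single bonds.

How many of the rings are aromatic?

Ring A is fully conjugated (every ring atom contributes a p orbital); 2 ring double bonds (4 π electrons) plus a heteroatom lone pair (2) give 6 π electrons. That satisfies 4n+2 with n=1, so ring A is aromatic (thiophene).
Ring B has four sp³ carbons, so it is not fully conjugated — not aromatic (cyclohexene).
Aromatic: A. Total: 1.

1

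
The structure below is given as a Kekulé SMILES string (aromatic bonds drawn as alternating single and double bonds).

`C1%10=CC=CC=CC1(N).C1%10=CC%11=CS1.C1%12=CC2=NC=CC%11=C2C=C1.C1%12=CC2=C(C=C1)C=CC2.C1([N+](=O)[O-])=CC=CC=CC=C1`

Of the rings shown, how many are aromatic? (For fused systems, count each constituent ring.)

4

The SMILES encodes a seven-membered carbon ring with three C=C double bonds and one sp³ carbon; a five-membered ring of four carbons and one sulfur, with two C=C double bonds; two fused six-membered rings, each with three alternating double bonds; one ring is all carbon and the other has one ring nitrogen; a six-membered carbon ring with three alternating C=C double bonds, fused to a five-membered carbon ring containing one C=C double bond and one sp³ carbon; an eight-membered carbon ring with four alternating C=C double bonds.
The 7-membered ring has one sp³ carbon, so it is not fully conjugated — not aromatic (cycloheptatriene).
The 5-membered ring with one sulfur has a continuous p-orbital overlap around the ring; 2 ring double bonds (4 π electrons) plus a heteroatom lone pair (2) give 6 π electrons. Since 6 = 4n+2 (n=1), it is aromatic (thiophene).
The fused 6/6-membered bicyclic (with one nitrogen) is a single π system with 10 sp² atoms and 10 π electrons from ring double bonds. 10 = 4(2)+2, so the system is aromatic and both rings count as aromatic (quinoline).
The 6-membered ring is planar and fully conjugated; 3 ring double bonds give 6 π electrons. 6 = 4(1)+2, so it is aromatic (benzene ring).
The 5-membered ring has one sp³ carbon, so it is not fully conjugated — not aromatic (cyclopentene ring).
The 8-membered ring has only sp² ring atoms; a planar conformation would have a fully conjugated π system of 8 electrons. But 8 = 4(2), which is 4n not 4n+2, so it is not aromatic (cyclooctatetraene) — cyclooctatetraene distorts into a non-planar tub to avoid antiaromaticity.
4 of the 7 rings are aromatic. Total: 4.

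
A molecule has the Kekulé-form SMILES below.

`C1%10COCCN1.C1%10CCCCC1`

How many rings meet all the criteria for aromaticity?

The SMILES encodes a six-membered saturated ring with an oxygen and an N–H nitrogen at positions 1 and 4; a six-membered saturated carbon ring.
The 6-membered ring with one oxygen and one N–H (1,4) has only sp³ atoms, so it is not fully conjugated — not aromatic (morpholine).
The 6-membered ring has only sp³ atoms, so it is not fully conjugated — not aromatic (cyclohexane).
None of the rings are aromatic. Total: 0.

0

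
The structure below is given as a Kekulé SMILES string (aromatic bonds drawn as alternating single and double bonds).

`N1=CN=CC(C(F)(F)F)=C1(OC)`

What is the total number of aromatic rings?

The SMILES encodes a six-membered ring with nitrogens at positions 1 and 3 and three alternating double bonds.
The 6-membered ring with two nitrogens (1,3) has a continuous p-orbital overlap around the ring; 3 ring double bonds give 6 π electrons. That satisfies 4n+2 with n=1, so it is aromatic (pyrimidine).

1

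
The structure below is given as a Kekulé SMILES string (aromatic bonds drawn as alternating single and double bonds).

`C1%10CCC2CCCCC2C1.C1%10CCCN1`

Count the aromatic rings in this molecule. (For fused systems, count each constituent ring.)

0

The SMILES encodes two fused six-membered saturated carbon rings; a five-membered saturated ring of four carbons and one N–H nitrogen.
The 6-membered ring has only sp³ atoms, so it is not fully conjugated — not aromatic (cyclohexane ring).
The second 6-membered ring has only sp³ atoms, so it is not fully conjugated — not aromatic (cyclohexane ring).
The 5-membered ring with one N–H has only sp³ atoms, so it is not fully conjugated — not aromatic (pyrrolidine).
None of the rings are aromatic. Total: 0.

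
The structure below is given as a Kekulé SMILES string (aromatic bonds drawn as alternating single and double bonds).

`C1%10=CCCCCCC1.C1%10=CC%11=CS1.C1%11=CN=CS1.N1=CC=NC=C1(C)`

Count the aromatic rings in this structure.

The SMILES encodes an eight-membered carbon ring with one C=C double bond; a five-membered ring of four carbons and one sulfur, with two C=C double bonds; a five-membered ring with a sulfur at position 1 and a nitrogen at position 3 (in a C=N bond), with two double bonds; a six-membered ring with nitrogens at positions 1 and 4 and three alternating double bonds.
The 8-membered ring has six sp³ carbons, so it is not fully conjugated — not aromatic (cyclooctene).
The 5-membered ring with one sulfur is planar and fully conjugated; 2 ring double bonds (4 π electrons) plus a heteroatom lone pair (2) give 6 π electrons. Since 6 = 4n+2 (n=1), it is aromatic (thiophene).
The 5-membered ring with one sulfur and one =N– is fully conjugated (every ring atom contributes a p orbital); 2 ring double bonds (4 π electrons) plus a heteroatom lone pair (2) give 6 π electrons. Since 6 = 4n+2 (n=1), it is aromatic (thiazole).
The 6-membered ring with two nitrogens (1,4) is planar and fully conjugated; 3 ring double bonds give 6 π electrons. That satisfies 4n+2 with n=1, so it is aromatic (pyrazine).
3 of the 4 rings are aromatic. Total: 3.

3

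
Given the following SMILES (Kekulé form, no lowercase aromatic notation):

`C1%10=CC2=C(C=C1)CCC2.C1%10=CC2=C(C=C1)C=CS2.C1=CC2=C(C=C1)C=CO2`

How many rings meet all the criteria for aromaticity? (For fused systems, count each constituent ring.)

The SMILES encodes a six-membered carbon ring with three alternating C=C double bonds, fused to a saturated five-membered carbon ring; a six-membered carbon ring with three alternating C=C double bonds, fused to a five-membered ring containing one sulfur and two C=C double bonds; a six-membered carbon ring with three alternating C=C double bonds, fused to a five-membered ring containing one oxygen and two C=C double bonds.
The 6-membered ring has a continuous p-orbital overlap around the ring; 3 ring double bonds give 6 π electrons. That satisfies 4n+2 with n=1, so it is aromatic (benzene ring).
The 5-membered ring has three sp³ carbons, so it is not fully conjugated — not aromatic (cyclopentane ring).
The fused 6/5-membered bicyclic (with one sulfur) is a single π system with 9 sp² atoms and 10 π electrons from ring double bonds plus a heteroatom lone pair. 10 = 4(2)+2, so the system is aromatic and both rings count as aromatic (benzothiophene).
The fused 6/5-membered bicyclic (with one oxygen) is a single π system with 9 sp² atoms and 10 π electrons from ring double bonds plus a heteroatom lone pair. 10 = 4(2)+2, so the system is aromatic and both rings count as aromatic (benzofuran).
5 of the 6 rings are aromatic. Total: 5.

5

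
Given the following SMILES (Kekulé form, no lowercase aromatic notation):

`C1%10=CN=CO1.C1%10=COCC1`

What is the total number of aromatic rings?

1

The SMILES encodes a five-membered ring with an oxygen at position 1 and a nitrogen at position 3 (in a C=N bond), with two double bonds; a five-membered ring of four carbons and one oxygen, with one C=C double bond and two sp³ carbons.
The 5-membered ring with one oxygen and one =N– has a continuous p-orbital overlap around the ring; 2 ring double bonds (4 π electrons) plus a heteroatom lone pair (2) give 6 π electrons. That satisfies 4n+2 with n=1, so it is aromatic (oxazole).
The 5-membered ring with one oxygen has two sp³ carbons, so it is not fully conjugated — not aromatic (2,3-dihydrofuran).
1 of the 2 rings is aromatic. Total: 1.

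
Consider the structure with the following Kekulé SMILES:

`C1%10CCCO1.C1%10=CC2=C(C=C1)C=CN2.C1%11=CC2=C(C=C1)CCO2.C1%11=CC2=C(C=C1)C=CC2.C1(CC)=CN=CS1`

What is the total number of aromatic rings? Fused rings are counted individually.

The SMILES encodes a five-membered saturated ring of four carbons and one oxygen; a six-membered carbon ring with three alternating C=C double bonds, fused to a five-membered ring containing one N–H nitrogen and two C=C double bonds; a six-membered carbon ring with three alternating C=C double bonds, fused to a five-membered ring containing one oxygen and two sp³ carbons; a six-membered carbon ring with three alternating C=C double bonds, fused to a five-membered carbon ring containing one C=C double bond and one sp³ carbon; a five-membered ring with a sulfur at position 1 and a nitrogen at position 3 (in a C=N bond), with two double bonds.
The 5-membered ring with one oxygen has only sp³ atoms, so it is not fully conjugated — not aromatic (tetrahydrofuran).
The fused 6/5-membered bicyclic (with one N–H) is a single π system with 9 sp² atoms and 10 π electrons from ring double bonds plus a heteroatom lone pair. 10 = 4(2)+2, so the system is aromatic and both rings count as aromatic (indole).
The 6-membered ring is fully conjugated (every ring atom contributes a p orbital); 3 ring double bonds give 6 π electrons. 6 = 4(1)+2, so it is aromatic (benzene ring).
The second 5-membered ring with one oxygen has two sp³ carbons, so it is not fully conjugated — not aromatic (oxolane ring).
The second 6-membered ring is fully conjugated (every ring atom contributes a p orbital); 3 ring double bonds give 6 π electrons. 6 = 4(1)+2, so it is aromatic (benzene ring).
The 5-membered ring has one sp³ carbon, so it is not fully conjugated — not aromatic (cyclopentene ring).
The 5-membered ring with one sulfur and one =N– is fully conjugated (every ring atom contributes a p orbital); 2 ring double bonds (4 π electrons) plus a heteroatom lone pair (2) give 6 π electrons. 6 = 4(1)+2, so it is aromatic (thiazole).
5 of the 8 rings are aromatic. Total: 5.

5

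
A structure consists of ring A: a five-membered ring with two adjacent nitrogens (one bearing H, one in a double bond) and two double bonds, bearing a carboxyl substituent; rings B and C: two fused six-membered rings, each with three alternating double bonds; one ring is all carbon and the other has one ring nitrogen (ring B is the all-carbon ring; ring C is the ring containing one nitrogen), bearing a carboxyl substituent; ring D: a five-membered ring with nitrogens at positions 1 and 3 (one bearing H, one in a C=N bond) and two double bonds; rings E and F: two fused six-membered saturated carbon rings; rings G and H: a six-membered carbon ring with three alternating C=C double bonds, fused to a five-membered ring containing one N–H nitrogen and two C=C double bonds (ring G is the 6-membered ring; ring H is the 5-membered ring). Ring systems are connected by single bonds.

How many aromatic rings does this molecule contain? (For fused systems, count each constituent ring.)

Ring A is planar and fully conjugated; 2 ring double bonds (4 π electrons) plus a heteroatom lone pair (2) give 6 π electrons. Since 6 = 4n+2 (n=1), ring A is aromatic (pyrazole).
Rings B and C form a fused bicyclic system (with one nitrogen) with 10 sp² atoms and 10 π electrons from ring double bonds. 10 = 4(2)+2, so the system is aromatic and both rings count as aromatic (quinoline).
Ring D is planar and fully conjugated; 2 ring double bonds (4 π electrons) plus a heteroatom lone pair (2) give 6 π electrons. 6 = 4(1)+2, so ring D is aromatic (imidazole).
Ring E has only sp³ atoms, so it is not fully conjugated — not aromatic (cyclohexane ring).
Ring F has only sp³ atoms, so it is not fully conjugated — not aromatic (cyclohexane ring).
Rings G and H form a fused bicyclic system (with one N–H) with 9 sp² atoms and 10 π electrons from ring double bonds plus a heteroatom lone pair. 10 = 4(2)+2, so the system is aromatic and both rings count as aromatic (indole).
Aromatic: A, B, C, D, G, H. Total: 6.

6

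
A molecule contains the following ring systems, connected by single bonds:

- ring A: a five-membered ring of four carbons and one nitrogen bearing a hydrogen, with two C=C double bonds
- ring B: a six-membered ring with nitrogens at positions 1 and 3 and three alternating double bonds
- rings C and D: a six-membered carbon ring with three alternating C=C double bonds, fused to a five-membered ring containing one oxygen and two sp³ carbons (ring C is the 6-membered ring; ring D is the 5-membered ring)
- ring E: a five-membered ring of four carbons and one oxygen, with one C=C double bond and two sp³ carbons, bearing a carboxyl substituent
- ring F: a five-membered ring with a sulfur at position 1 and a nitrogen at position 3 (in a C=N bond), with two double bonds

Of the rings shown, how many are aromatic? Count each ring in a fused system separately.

Ring A has a continuous p-orbital overlap around the ring; 2 ring double bonds (4 π electrons) plus a heteroatom lone pair (2) give 6 π electrons. 6 = 4(1)+2, so ring A is aromatic (pyrrole).
Ring B is planar and fully conjugated; 3 ring double bonds give 6 π electrons. That satisfies 4n+2 with n=1, so ring B is aromatic (pyrimidine).
Ring C is fully conjugated (every ring atom contributes a p orbital); 3 ring double bonds give 6 π electrons. 6 = 4(1)+2, so ring C is aromatic (benzene ring).
Ring D has two sp³ carbons, so it is not fully conjugated — not aromatic (oxolane ring).
Ring E has two sp³ carbons, so it is not fully conjugated — not aromatic (2,3-dihydrofuran).
Ring F is fully conjugated (every ring atom contributes a p orbital); 2 ring double bonds (4 π electrons) plus a heteroatom lone pair (2) give 6 π electrons. That satisfies 4n+2 with n=1, so ring F is aromatic (thiazole).
Aromatic: A, B, C, F. Total: 4.

4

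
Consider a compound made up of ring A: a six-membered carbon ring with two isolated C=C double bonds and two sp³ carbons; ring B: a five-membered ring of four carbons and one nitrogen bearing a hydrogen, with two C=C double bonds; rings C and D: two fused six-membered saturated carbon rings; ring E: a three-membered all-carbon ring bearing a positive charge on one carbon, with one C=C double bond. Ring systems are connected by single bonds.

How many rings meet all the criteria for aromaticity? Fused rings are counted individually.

2

Ring A has two sp³ carbons, so it is not fully conjugated — not aromatic (1,4-cyclohexadiene).
Ring B has a continuous p-orbital overlap around the ring; 2 ring double bonds (4 π electrons) plus a heteroatom lone pair (2) give 6 π electrons. Since 6 = 4n+2 (n=1), ring B is aromatic (pyrrole).
Ring C has only sp³ atoms, so it is not fully conjugated — not aromatic (cyclohexane ring).
Ring D has only sp³ atoms, so it is not fully conjugated — not aromatic (cyclohexane ring).
Ring E has a continuous p-orbital overlap around the ring; 1 ring double bond (2 π electrons) plus the carbocation's empty p orbital (0, but keeps the ring conjugated) give 2 π electrons. That satisfies 4n+2 with n=0, so ring E is aromatic (cyclopropenyl cation).
Aromatic: B, E. Total: 2.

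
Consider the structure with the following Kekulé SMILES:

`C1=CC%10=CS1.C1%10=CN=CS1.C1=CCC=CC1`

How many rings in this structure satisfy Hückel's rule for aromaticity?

2

The SMILES encodes a five-membered ring of four carbons and one sulfur, with two C=C double bonds; a five-membered ring with a sulfur at position 1 and a nitrogen at position 3 (in a C=N bond), with two double bonds; a six-membered carbon ring with two isolated C=C double bonds and two sp³ carbons.
The 5-membered ring with one sulfur is planar and fully conjugated; 2 ring double bonds (4 π electrons) plus a heteroatom lone pair (2) give 6 π electrons. That satisfies 4n+2 with n=1, so it is aromatic (thiophene).
The 5-membered ring with one sulfur and one =N– has a continuous p-orbital overlap around the ring; 2 ring double bonds (4 π electrons) plus a heteroatom lone pair (2) give 6 π electrons. That satisfies 4n+2 with n=1, so it is aromatic (thiazole).
The 6-membered ring has two sp³ carbons, so it is not fully conjugated — not aromatic (1,4-cyclohexadiene).
2 of the 3 rings are aromatic. Total: 2.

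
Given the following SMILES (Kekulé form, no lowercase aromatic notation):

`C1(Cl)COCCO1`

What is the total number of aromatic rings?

0

The SMILES encodes a six-membered saturated ring with oxygens at positions 1 and 4.
The 6-membered ring with two oxygens (1,4) has only sp³ atoms, so it is not fully conjugated — not aromatic (1,4-dioxane).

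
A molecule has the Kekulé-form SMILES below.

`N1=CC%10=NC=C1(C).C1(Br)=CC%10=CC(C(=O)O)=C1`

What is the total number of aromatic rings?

2

The SMILES encodes a six-membered ring with nitrogens at positions 1 and 4 and three alternating double bonds; a six-membered carbon ring with three alternating C=C double bonds.
The 6-membered ring with two nitrogens (1,4) has a continuous p-orbital overlap around the ring; 3 ring double bonds give 6 π electrons. Since 6 = 4n+2 (n=1), it is aromatic (pyrazine).
The 6-membered ring is fully conjugated (every ring atom contributes a p orbital); 3 ring double bonds give 6 π electrons. That satisfies 4n+2 with n=1, so it is aromatic (benzene).
2 of the 2 rings are aromatic. Total: 2.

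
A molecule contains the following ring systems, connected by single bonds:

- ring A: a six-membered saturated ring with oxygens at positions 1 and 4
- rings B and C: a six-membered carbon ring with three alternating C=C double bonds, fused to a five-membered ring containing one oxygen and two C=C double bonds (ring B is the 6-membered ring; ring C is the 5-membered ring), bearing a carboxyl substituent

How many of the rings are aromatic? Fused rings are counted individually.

Ring A has only sp³ atoms, so it is not fully conjugated — not aromatic (1,4-dioxane).
Rings B and C form a fused bicyclic system (with one oxygen) with 9 sp² atoms and 10 π electrons from ring double bonds plus a heteroatom lone pair. 10 = 4(2)+2, so the system is aromatic and both rings count as aromatic (benzofuran).
Aromatic: B, C. Total: 2.

2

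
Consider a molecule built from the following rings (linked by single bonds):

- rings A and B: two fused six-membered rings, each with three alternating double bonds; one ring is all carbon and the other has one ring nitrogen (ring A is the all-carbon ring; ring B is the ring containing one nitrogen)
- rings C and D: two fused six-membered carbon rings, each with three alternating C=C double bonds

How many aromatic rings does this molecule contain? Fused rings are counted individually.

Rings A and B form a fused bicyclic system (with one nitrogen) with 10 sp² atoms and 10 π electrons from ring double bonds. 10 = 4(2)+2, so the system is aromatic and both rings count as aromatic (quinoline).
Rings C and D form a fused bicyclic system with 10 sp² atoms and 10 π electrons from ring double bonds. 10 = 4(2)+2, so the system is aromatic and both rings count as aromatic (naphthalene).
Aromatic: A, B, C, D. Total: 4.

4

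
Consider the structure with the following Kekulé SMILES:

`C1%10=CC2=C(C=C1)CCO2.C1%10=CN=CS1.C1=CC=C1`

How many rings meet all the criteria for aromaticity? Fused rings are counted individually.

2

The SMILES encodes a six-membered carbon ring with three alternating C=C double bonds, fused to a five-membered ring containing one oxygen and two sp³ carbons; a five-membered ring with a sulfur at position 1 and a nitrogen at position 3 (in a C=N bond), with two double bonds; a four-membered carbon ring with two alternating C=C double bonds.
The 6-membered ring has a continuous p-orbital overlap around the ring; 3 ring double bonds give 6 π electrons. Since 6 = 4n+2 (n=1), it is aromatic (benzene ring).
The 5-membered ring with one oxygen has two sp³ carbons, so it is not fully conjugated — not aromatic (oxolane ring).
The 5-membered ring with one sulfur and one =N– has a continuous p-orbital overlap around the ring; 2 ring double bonds (4 π electrons) plus a heteroatom lone pair (2) give 6 π electrons. That satisfies 4n+2 with n=1, so it is aromatic (thiazole).
The 4-membered ring has only sp² ring atoms; a planar conformation would have a fully conjugated π system of 4 electrons. But 4 = 4(1), which is 4n not 4n+2, so it is not aromatic (cyclobutadiene) — cyclobutadiene is antiaromatic and distorts to a rectangle.
2 of the 4 rings are aromatic. Total: 2.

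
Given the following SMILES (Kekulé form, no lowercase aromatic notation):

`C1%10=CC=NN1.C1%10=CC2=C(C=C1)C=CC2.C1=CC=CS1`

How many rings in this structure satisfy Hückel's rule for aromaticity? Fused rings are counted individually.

The SMILES encodes a five-membered ring with two adjacent nitrogens (one bearing H, one in a double bond) and two double bonds; a six-membered carbon ring with three alternating C=C double bonds, fused to a five-membered carbon ring containing one C=C double bond and one sp³ carbon; a five-membered ring of four carbons and one sulfur, with two C=C double bonds.
The 5-membered ring with two adjacent nitrogens (one N–H, one =N–) has a continuous p-orbital overlap around the ring; 2 ring double bonds (4 π electrons) plus a heteroatom lone pair (2) give 6 π electrons. Since 6 = 4n+2 (n=1), it is aromatic (pyrazole).
The 6-membered ring has a continuous p-orbital overlap around the ring; 3 ring double bonds give 6 π electrons. 6 = 4(1)+2, so it is aromatic (benzene ring).
The 5-membered ring has one sp³ carbon, so it is not fully conjugated — not aromatic (cyclopentene ring).
The 5-membered ring with one sulfur is planar and fully conjugated; 2 ring double bonds (4 π electrons) plus a heteroatom lone pair (2) give 6 π electrons. That satisfies 4n+2 with n=1, so it is aromatic (thiophene).
3 of the 4 rings are aromatic. Total: 3.

3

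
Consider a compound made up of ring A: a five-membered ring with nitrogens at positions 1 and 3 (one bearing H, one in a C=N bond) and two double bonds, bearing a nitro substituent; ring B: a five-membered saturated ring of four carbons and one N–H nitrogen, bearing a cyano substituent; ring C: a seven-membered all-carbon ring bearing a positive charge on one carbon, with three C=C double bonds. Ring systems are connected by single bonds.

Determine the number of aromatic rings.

Ring A is fully conjugated (every ring atom contributes a p orbital); 2 ring double bonds (4 π electrons) plus a heteroatom lone pair (2) give 6 π electrons. That satisfies 4n+2 with n=1, so ring A is aromatic (imidazole).
Ring B has only sp³ atoms, so it is not fully conjugated — not aromatic (pyrrolidine).
Ring C has a continuous p-orbital overlap around the ring; 3 ring double bonds (6 π electrons) plus the carbocation's empty p orbital (0, but keeps the ring conjugated) give 6 π electrons. That satisfies 4n+2 with n=1, so ring C is aromatic (tropylium cation).
Aromatic: A, C. Total: 2.

2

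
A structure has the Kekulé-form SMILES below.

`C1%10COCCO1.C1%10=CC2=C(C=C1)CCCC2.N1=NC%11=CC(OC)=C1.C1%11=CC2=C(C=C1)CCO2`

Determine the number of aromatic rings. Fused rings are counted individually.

The SMILES encodes a six-membered saturated ring with oxygens at positions 1 and 4; a six-membered carbon ring with three alternating C=C double bonds, fused to a saturated six-membered carbon ring; a six-membered ring with two adjacent nitrogens and three alternating double bonds; a six-membered carbon ring with three alternating C=C double bonds, fused to a five-membered ring containing one oxygen and two sp³ carbons.
The 6-membered ring with two oxygens (1,4) has only sp³ atoms, so it is not fully conjugated — not aromatic (1,4-dioxane).
The 6-membered ring has a continuous p-orbital overlap around the ring; 3 ring double bonds give 6 π electrons. 6 = 4(1)+2, so it is aromatic (benzene ring).
The second 6-membered ring has four sp³ carbons, so it is not fully conjugated — not aromatic (cyclohexane ring).
The 6-membered ring with two nitrogens (1,2) is planar and fully conjugated; 3 ring double bonds give 6 π electrons. That satisfies 4n+2 with n=1, so it is aromatic (pyridazine).
The third 6-membered ring has a continuous p-orbital overlap around the ring; 3 ring double bonds give 6 π electrons. That satisfies 4n+2 with n=1, so it is aromatic (benzene ring).
The 5-membered ring with one oxygen has two sp³ carbons, so it is not fully conjugated — not aromatic (oxolane ring).
3 of the 6 rings are aromatic. Total: 3.

3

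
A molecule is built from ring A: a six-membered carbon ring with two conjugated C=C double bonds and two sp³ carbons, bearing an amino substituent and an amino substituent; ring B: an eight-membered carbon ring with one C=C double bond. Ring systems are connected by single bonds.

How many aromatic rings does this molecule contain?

0

Ring A has two sp³ carbons, so it is not fully conjugated — not aromatic (1,3-cyclohexadiene).
Ring B has six sp³ carbons, so it is not fully conjugated — not aromatic (cyclooctene).
No ring is aromatic. Total: 0.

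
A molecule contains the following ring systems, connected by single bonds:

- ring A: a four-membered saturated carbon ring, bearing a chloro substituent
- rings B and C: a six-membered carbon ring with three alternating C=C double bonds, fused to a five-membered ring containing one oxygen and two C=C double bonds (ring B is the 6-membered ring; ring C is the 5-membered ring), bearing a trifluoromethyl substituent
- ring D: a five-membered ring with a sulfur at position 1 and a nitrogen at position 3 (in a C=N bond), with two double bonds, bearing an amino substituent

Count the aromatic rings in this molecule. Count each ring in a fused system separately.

3

Ring A has only sp³ atoms, so it is not fully conjugated — not aromatic (cyclobutane).
Rings B and C form a fused bicyclic system (with one oxygen) with 9 sp² atoms and 10 π electrons from ring double bonds plus a heteroatom lone pair. 10 = 4(2)+2, so the system is aromatic and both rings count as aromatic (benzofuran).
Ring D has a continuous p-orbital overlap around the ring; 2 ring double bonds (4 π electrons) plus a heteroatom lone pair (2) give 6 π electrons. Since 6 = 4n+2 (n=1), ring D is aromatic (thiazole).
Aromatic: B, C, D. Total: 3.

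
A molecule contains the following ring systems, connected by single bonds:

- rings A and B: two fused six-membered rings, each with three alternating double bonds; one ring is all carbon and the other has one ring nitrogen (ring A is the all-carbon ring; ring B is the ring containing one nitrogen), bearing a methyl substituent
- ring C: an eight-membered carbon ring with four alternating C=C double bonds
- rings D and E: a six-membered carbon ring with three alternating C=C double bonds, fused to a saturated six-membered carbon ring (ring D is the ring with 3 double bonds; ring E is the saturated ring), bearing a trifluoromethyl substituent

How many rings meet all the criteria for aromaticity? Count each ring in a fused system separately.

3

Rings A and B form a fused bicyclic system (with one nitrogen) with 10 sp² atoms and 10 π electrons from ring double bonds. 10 = 4(2)+2, so the system is aromatic and both rings count as aromatic (quinoline).
Ring C has only sp² ring atoms; a planar conformation would have a fully conjugated π system of 8 electrons. But 8 = 4(2), which is 4n not 4n+2, so ring C is not aromatic (cyclooctatetraene) — cyclooctatetraene distorts into a non-planar tub to avoid antiaromaticity.
Ring D has a continuous p-orbital overlap around the ring; 3 ring double bonds give 6 π electrons. 6 = 4(1)+2, so ring D is aromatic (benzene ring).
Ring E has four sp³ carbons, so it is not fully conjugated — not aromatic (cyclohexane ring).
Aromatic: A, B, D. Total: 3.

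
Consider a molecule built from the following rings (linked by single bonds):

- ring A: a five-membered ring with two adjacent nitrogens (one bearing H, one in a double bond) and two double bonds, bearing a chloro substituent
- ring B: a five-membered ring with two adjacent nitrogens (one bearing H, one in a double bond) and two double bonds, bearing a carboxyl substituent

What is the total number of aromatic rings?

2

Ring A has a continuous p-orbital overlap around the ring; 2 ring double bonds (4 π electrons) plus a heteroatom lone pair (2) give 6 π electrons. 6 = 4(1)+2, so ring A is aromatic (pyrazole).
Ring B has a continuous p-orbital overlap around the ring; 2 ring double bonds (4 π electrons) plus a heteroatom lone pair (2) give 6 π electrons. 6 = 4(1)+2, so ring B is aromatic (pyrazole).
Aromatic: A, B. Total: 2.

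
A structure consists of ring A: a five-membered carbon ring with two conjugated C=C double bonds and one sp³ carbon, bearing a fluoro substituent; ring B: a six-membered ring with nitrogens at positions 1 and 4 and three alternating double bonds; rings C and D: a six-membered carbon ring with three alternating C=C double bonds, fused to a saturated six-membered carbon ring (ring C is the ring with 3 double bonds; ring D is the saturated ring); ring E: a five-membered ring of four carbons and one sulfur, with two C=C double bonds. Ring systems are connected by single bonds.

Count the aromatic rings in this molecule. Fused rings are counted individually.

Ring A has one sp³ carbon, so it is not fully conjugated — not aromatic (cyclopentadiene).
Ring B is planar and fully conjugated; 3 ring double bonds give 6 π electrons. 6 = 4(1)+2, so ring B is aromatic (pyrazine).
Ring C has a continuous p-orbital overlap around the ring; 3 ring double bonds give 6 π electrons. Since 6 = 4n+2 (n=1), ring C is aromatic (benzene ring).
Ring D has four sp³ carbons, so it is not fully conjugated — not aromatic (cyclohexane ring).
Ring E is planar and fully conjugated; 2 ring double bonds (4 π electrons) plus a heteroatom lone pair (2) give 6 π electrons. Since 6 = 4n+2 (n=1), ring E is aromatic (thiophene).
Aromatic: B, C, E. Total: 3.

3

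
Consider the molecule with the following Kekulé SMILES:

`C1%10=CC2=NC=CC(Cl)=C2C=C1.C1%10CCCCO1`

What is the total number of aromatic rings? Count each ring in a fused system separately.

The SMILES encodes two fused six-membered rings, each with three alternating double bonds; one ring is all carbon and the other has one ring nitrogen; a six-membered saturated ring of five carbons and one oxygen.
The fused 6/6-membered bicyclic (with one nitrogen) is a single π system with 10 sp² atoms and 10 π electrons from ring double bonds. 10 = 4(2)+2, so the system is aromatic and both rings count as aromatic (quinoline).
The 6-membered ring with one oxygen has only sp³ atoms, so it is not fully conjugated — not aromatic (tetrahydropyran).
2 of the 3 rings are aromatic. Total: 2.

2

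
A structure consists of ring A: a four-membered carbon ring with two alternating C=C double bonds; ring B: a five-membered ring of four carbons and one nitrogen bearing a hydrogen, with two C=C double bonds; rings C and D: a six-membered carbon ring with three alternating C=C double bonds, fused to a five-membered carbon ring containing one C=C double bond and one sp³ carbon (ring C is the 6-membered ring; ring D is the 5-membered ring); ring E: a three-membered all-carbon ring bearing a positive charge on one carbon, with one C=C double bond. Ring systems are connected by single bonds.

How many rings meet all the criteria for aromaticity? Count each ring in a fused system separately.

3

Ring A has only sp² ring atoms; a planar conformation would have a fully conjugated π system of 4 electrons. But 4 = 4(1), which is 4n not 4n+2, so ring A is not aromatic (cyclobutadiene) — cyclobutadiene is antiaromatic and distorts to a rectangle.
Ring B has a continuous p-orbital overlap around the ring; 2 ring double bonds (4 π electrons) plus a heteroatom lone pair (2) give 6 π electrons. 6 = 4(1)+2, so ring B is aromatic (pyrrole).
Ring C has a continuous p-orbital overlap around the ring; 3 ring double bonds give 6 π electrons. Since 6 = 4n+2 (n=1), ring C is aromatic (benzene ring).
Ring D has one sp³ carbon, so it is not fully conjugated — not aromatic (cyclopentene ring).
Ring E is fully conjugated (every ring atom contributes a p orbital); 1 ring double bond (2 π electrons) plus the carbocation's empty p orbital (0, but keeps the ring conjugated) give 2 π electrons. Since 2 = 4n+2 (n=0), ring E is aromatic (cyclopropenyl cation).
Aromatic: B, C, E. Total: 3.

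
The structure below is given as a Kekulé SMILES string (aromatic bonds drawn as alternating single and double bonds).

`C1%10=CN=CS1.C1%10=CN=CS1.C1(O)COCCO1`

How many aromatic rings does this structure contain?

The SMILES encodes a five-membered ring with a sulfur at position 1 and a nitrogen at position 3 (in a C=N bond), with two double bonds; a five-membered ring with a sulfur at position 1 and a nitrogen at position 3 (in a C=N bond), with two double bonds; a six-membered saturated ring with oxygens at positions 1 and 4.
The 5-membered ring with one sulfur and one =N– is planar and fully conjugated; 2 ring double bonds (4 π electrons) plus a heteroatom lone pair (2) give 6 π electrons. 6 = 4(1)+2, so it is aromatic (thiazole).
The second 5-membered ring with one sulfur and one =N– is fully conjugated (every ring atom contributes a p orbital); 2 ring double bonds (4 π electrons) plus a heteroatom lone pair (2) give 6 π electrons. Since 6 = 4n+2 (n=1), it is aromatic (thiazole).
The 6-membered ring with two oxygens (1,4) has only sp³ atoms, so it is not fully conjugated — not aromatic (1,4-dioxane).
2 of the 3 rings are aromatic. Total: 2.

2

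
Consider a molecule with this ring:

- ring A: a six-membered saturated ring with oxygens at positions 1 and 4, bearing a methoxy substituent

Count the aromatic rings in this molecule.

Ring A has only sp³ atoms, so it is not fully conjugated — not aromatic (1,4-dioxane).

0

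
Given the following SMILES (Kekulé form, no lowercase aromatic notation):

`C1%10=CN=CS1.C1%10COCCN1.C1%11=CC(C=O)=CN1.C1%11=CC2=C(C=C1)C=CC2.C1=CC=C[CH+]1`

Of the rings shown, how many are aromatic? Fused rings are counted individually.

The SMILES encodes a five-membered ring with a sulfur at position 1 and a nitrogen at position 3 (in a C=N bond), with two double bonds; a six-membered saturated ring with an oxygen and an N–H nitrogen at positions 1 and 4; a five-membered ring of four carbons and one nitrogen bearing a hydrogen, with two C=C double bonds; a six-membered carbon ring with three alternating C=C double bonds, fused to a five-membered carbon ring containing one C=C double bond and one sp³ carbon; a five-membered all-carbon ring bearing a positive charge on one carbon, with two C=C double bonds.
The 5-membered ring with one sulfur and one =N– is fully conjugated (every ring atom contributes a p orbital); 2 ring double bonds (4 π electrons) plus a heteroatom lone pair (2) give 6 π electrons. Since 6 = 4n+2 (n=1), it is aromatic (thiazole).
The 6-membered ring with one oxygen and one N–H (1,4) has only sp³ atoms, so it is not fully conjugated — not aromatic (morpholine).
The 5-membered ring with one N–H has a continuous p-orbital overlap around the ring; 2 ring double bonds (4 π electrons) plus a heteroatom lone pair (2) give 6 π electrons. 6 = 4(1)+2, so it is aromatic (pyrrole).
The 6-membered ring has a continuous p-orbital overlap around the ring; 3 ring double bonds give 6 π electrons. That satisfies 4n+2 with n=1, so it is aromatic (benzene ring).
The 5-membered ring has one sp³ carbon, so it is not fully conjugated — not aromatic (cyclopentene ring).
The second 5-membered ring has only sp² ring atoms; a planar conformation would have a fully conjugated π system of 4 electrons. But 4 = 4(1), which is 4n not 4n+2, so it is not aromatic (cyclopentadienyl cation).
3 of the 6 rings are aromatic. Total: 3.

3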